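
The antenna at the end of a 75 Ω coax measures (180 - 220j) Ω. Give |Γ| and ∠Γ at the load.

Γ = (Z_L − Z_0)/(Z_L + Z_0) = (105 − j220)/(255 − j220)
|Γ| = 244/337 = 0.724

Γ ≈ 0.724 ∠ -23.7°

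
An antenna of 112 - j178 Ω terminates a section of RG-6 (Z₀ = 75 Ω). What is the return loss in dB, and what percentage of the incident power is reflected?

RL ≈ 3.05 dB; 49.6% of incident power reflected

Γ = (37 − j178)/(187 − j178), |Γ| = 0.704
RL = −20·log₁₀(0.704) = 3.05 dB
P_refl/P_inc = |Γ|² = 0.496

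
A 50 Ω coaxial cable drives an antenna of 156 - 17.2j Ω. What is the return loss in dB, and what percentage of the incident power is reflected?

Γ = (106 − j17.2)/(206 − j17.2), |Γ| = 0.519
RL = −20·log₁₀(0.519) = 5.69 dB
P_refl/P_inc = |Γ|² = 0.27

RL ≈ 5.69 dB; 27% of incident power reflected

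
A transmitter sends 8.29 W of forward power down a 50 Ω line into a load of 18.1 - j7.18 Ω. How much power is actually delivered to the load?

|Γ| = |(-31.9 − j7.18)/(68.1 − j7.18)| = 0.478
|Γ|² = 0.228
P_refl = |Γ|²·P_inc = 1.89 W, P_del = (1 − |Γ|²)·P_inc = 6.4 W

P_delivered ≈ 6.4 W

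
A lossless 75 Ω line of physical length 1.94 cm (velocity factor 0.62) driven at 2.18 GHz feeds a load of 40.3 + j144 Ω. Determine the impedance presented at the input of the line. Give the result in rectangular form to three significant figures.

Z_in ≈ 11.9 − j50.2 Ω

λ = v/f = 0.62·c / 2.18 GHz = 0.0853 m
βl = 2π·l/λ = 2π × 0.227 = 81.9°
tan(βl) = tan(81.9°) = 6.99
Z_in = Z_0·(Z_L + jZ_0·tanβl)/(Z_0 + jZ_L·tanβl)
     = 75·(40.3 + j668)/(-931 + j282)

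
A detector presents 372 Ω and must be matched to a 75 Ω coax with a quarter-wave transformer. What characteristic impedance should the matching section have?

Z_qwt = √(Z_0·R_L) = √(75 × 372) = √27900

Z_qwt ≈ 167 Ω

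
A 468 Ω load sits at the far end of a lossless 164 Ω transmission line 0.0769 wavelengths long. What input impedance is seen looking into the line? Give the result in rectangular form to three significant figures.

βl = 2π × 0.0769 = 27.7°
tan(βl) = tan(27.7°) = 0.525
Z_in = Z_0·(Z_L + jZ_0·tanβl)/(Z_0 + jZ_L·tanβl)
     = 164·(468 + j86)/(164 + j246)

Z_in ≈ 184 − j190 Ω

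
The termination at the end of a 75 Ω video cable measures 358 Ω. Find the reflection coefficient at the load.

Γ = 0.654

Γ = (Z_L − Z_0)/(Z_L + Z_0) = (358 − 75)/(358 + 75) = 283/433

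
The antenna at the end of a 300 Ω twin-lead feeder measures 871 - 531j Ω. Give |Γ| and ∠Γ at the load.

Γ ≈ 0.606 ∠ -18.5°

Γ = (Z_L − Z_0)/(Z_L + Z_0) = (571 − j531)/(1171 − j531)
|Γ| = 780/1290 = 0.606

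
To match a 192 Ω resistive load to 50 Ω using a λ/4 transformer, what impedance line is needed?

Z_qwt = √(Z_0·R_L) = √(50 × 192) = √9600

Z_qwt ≈ 98 Ω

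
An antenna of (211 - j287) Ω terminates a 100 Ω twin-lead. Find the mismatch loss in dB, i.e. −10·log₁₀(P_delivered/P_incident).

mismatch loss ≈ 3.27 dB

Γ = (111 − j287)/(311 − j287), |Γ| = 0.727
|Γ|² = 0.529, so P_del/P_inc = 1 − |Γ|² = 0.471
ML = −10·log₁₀(1 − |Γ|²)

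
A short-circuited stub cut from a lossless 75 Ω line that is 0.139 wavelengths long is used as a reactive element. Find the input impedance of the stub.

βl = 2π × 0.139 = 50°
tan(βl) = 1.19
For a short-circuited stub, Z_in = jZ_0·tan(βl)

Z_in ≈ +j89.5 Ω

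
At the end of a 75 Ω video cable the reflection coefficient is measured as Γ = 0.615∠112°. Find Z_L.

Z_L = Z_0·(1 + Γ)/(1 − Γ) = 75·(0.77 + j0.57)/(1.23 − j0.57)

Z_L ≈ 25.4 + j46.5 Ω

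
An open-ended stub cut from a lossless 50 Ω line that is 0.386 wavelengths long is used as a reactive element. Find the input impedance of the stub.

βl = 2π × 0.386 = 139°
tan(βl) = -0.871
For an open-ended stub, Z_in = −jZ_0·cot(βl) = −jZ_0/tan(βl)

Z_in ≈ +j57.4 Ω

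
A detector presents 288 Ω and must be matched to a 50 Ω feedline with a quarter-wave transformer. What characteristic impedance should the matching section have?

Z_qwt ≈ 120 Ω

Z_qwt = √(Z_0·R_L) = √(50 × 288) = √14400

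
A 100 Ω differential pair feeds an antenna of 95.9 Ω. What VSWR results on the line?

VSWR ≈ 1.04

For a purely resistive load, VSWR = R_L/Z_0 or Z_0/R_L (whichever > 1) = 100/95.9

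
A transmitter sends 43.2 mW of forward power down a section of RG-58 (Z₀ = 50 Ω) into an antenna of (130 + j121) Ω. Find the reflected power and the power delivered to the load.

P_reflected ≈ 19.3 mW; P_delivered ≈ 23.9 mW

|Γ| = |(80 + j121)/(180 + j121)| = 0.669
|Γ|² = 0.447
P_refl = |Γ|²·P_inc = 19.3 mW, P_del = (1 − |Γ|²)·P_inc = 23.9 mW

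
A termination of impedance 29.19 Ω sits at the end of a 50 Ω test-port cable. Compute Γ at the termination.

Γ = -0.263

Γ = (Z_L − Z_0)/(Z_L + Z_0) = (29.19 − 50)/(29.19 + 50) = -20.81/79.19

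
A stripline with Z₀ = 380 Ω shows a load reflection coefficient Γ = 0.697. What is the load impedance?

Z_L ≈ 2130 Ω

Z_L = Z_0·(1 + Γ)/(1 − Γ) = 380·(1.7)/(0.303)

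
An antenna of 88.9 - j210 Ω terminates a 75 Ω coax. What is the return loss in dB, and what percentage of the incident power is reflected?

Γ = (13.9 − j210)/(163.9 − j210), |Γ| = 0.79
RL = −20·log₁₀(0.79) = 2.05 dB
P_refl/P_inc = |Γ|² = 0.624

RL ≈ 2.05 dB; 62.4% of incident power reflected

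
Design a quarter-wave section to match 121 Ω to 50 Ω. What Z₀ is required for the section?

Z_qwt = √(Z_0·R_L) = √(50 × 121) = √6050

Z_qwt ≈ 77.8 Ω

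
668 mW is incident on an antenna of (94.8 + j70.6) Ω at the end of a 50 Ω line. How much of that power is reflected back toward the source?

P_reflected ≈ 180 mW

|Γ| = |(44.8 + j70.6)/(144.8 + j70.6)| = 0.519
|Γ|² = 0.269
P_refl = |Γ|²·P_inc = 180 mW, P_del = (1 − |Γ|²)·P_inc = 488 mW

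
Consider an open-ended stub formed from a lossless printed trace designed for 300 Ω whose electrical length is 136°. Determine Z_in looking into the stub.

tan(βl) = -0.966
For an open-ended stub, Z_in = −jZ_0·cot(βl) = −jZ_0/tan(βl)

Z_in ≈ +j311 Ω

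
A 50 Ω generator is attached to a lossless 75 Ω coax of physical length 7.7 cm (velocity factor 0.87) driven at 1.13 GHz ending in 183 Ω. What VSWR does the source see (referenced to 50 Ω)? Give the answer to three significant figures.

VSWR ≈ 2.21

λ = v/f = 0.87·c / 1.13 GHz = 0.231 m
βl = 2π·l/λ = 2π × 0.333 = 120°
tan(βl) = -1.73
Z_in = Z_0·(Z_L + jZ_0·tanβl)/(Z_0 + jZ_L·tanβl) = 38.8 + j34.1 Ω
Γ_s = (Z_in − Z_s)/(Z_in + Z_s) = (-11.2 + j34.1)/(88.8 + j34.1), |Γ_s| = 0.377
VSWR = (1 + |Γ_s|)/(1 − |Γ_s|)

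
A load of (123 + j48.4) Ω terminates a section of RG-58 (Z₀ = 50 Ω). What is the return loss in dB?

Γ = (73 + j48.4)/(173 + j48.4), |Γ| = 0.488
RL = −20·log₁₀|Γ| = −20·log₁₀(0.488)

RL ≈ 6.24 dB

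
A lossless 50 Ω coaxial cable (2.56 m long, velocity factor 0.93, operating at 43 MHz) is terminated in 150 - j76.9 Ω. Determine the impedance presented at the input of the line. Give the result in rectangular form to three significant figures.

λ = v/f = 0.93·c / 43 MHz = 6.49 m
βl = 2π·l/λ = 2π × 0.395 = 142°
tan(βl) = tan(142°) = -0.78
Z_in = Z_0·(Z_L + jZ_0·tanβl)/(Z_0 + jZ_L·tanβl)
     = 50·(150 − j116)/(-10 − j117)

Z_in ≈ 43.7 + j67.8 Ω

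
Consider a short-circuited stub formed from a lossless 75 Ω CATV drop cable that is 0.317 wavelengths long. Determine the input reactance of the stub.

βl = 2π × 0.317 = 114°
tan(βl) = -2.23
For a short-circuited stub, Z_in = jZ_0·tan(βl)

X_in ≈ -168 Ω (capacitive)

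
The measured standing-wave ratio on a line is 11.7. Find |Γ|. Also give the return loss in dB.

|Γ| = (S − 1)/(S + 1) = (11.7 − 1)/(11.7 + 1) = 10.7/12.7
RL = −20·log₁₀|Γ| = −20·log₁₀(0.843)

|Γ| ≈ 0.843; return loss ≈ 1.49 dB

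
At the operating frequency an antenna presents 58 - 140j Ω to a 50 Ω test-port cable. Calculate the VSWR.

VSWR ≈ 8.67

Γ = (Z_L − Z_0)/(Z_L + Z_0) = (8 − j140)/(108 − j140)
|Γ| = 140/177 = 0.793
VSWR = (1 + |Γ|)/(1 − |Γ|) = 1.79/0.207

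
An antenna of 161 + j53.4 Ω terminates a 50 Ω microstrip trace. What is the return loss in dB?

Γ = (111 + j53.4)/(211 + j53.4), |Γ| = 0.566
RL = −20·log₁₀|Γ| = −20·log₁₀(0.566)

RL ≈ 4.94 dB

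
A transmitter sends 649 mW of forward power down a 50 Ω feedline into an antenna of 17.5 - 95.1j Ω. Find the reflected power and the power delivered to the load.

P_reflected ≈ 482 mW; P_delivered ≈ 167 mW

|Γ| = |(-32.5 − j95.1)/(67.5 − j95.1)| = 0.862
|Γ|² = 0.743
P_refl = |Γ|²·P_inc = 482 mW, P_del = (1 − |Γ|²)·P_inc = 167 mW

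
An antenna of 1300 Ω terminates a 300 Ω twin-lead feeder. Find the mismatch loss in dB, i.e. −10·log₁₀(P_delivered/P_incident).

Γ = (1300 − 300)/(1300 + 300) = 0.625
|Γ|² = 0.391, so P_del/P_inc = 1 − |Γ|² = 0.609
ML = −10·log₁₀(1 − |Γ|²)

mismatch loss ≈ 2.15 dB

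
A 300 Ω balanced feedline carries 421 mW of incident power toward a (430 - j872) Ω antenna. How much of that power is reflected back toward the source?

|Γ| = |(130 − j872)/(730 − j872)| = 0.775
|Γ|² = 0.601
P_refl = |Γ|²·P_inc = 253 mW, P_del = (1 − |Γ|²)·P_inc = 168 mW

P_reflected ≈ 253 mW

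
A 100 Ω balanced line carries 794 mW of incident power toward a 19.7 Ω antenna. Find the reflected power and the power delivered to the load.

P_reflected ≈ 357 mW; P_delivered ≈ 437 mW

Γ = (19.7 − 100)/(19.7 + 100) = -0.671
|Γ|² = 0.45
P_refl = |Γ|²·P_inc = 357 mW, P_del = (1 − |Γ|²)·P_inc = 437 mW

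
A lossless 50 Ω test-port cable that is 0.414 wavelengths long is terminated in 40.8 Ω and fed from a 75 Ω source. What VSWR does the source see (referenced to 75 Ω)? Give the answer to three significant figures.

VSWR ≈ 1.71

βl = 2π × 0.414 = 149°
tan(βl) = -0.6
Z_in = Z_0·(Z_L + jZ_0·tanβl)/(Z_0 + jZ_L·tanβl) = 44.8 − j8.09 Ω
Γ_s = (Z_in − Z_s)/(Z_in + Z_s) = (-30.2 − j8.09)/(120 − j8.09), |Γ_s| = 0.261
VSWR = (1 + |Γ_s|)/(1 − |Γ_s|)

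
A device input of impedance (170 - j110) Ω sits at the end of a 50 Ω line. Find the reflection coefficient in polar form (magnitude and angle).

Γ ≈ 0.662 ∠ -15.9°

Γ = (Z_L − Z_0)/(Z_L + Z_0) = (120 − j110)/(220 − j110)
|Γ| = 163/246 = 0.662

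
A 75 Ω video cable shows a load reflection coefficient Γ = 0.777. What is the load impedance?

Z_L ≈ 598 Ω

Z_L = Z_0·(1 + Γ)/(1 − Γ) = 75·(1.78)/(0.223)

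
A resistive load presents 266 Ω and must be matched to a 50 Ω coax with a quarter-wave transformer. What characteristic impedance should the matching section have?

Z_qwt ≈ 115 Ω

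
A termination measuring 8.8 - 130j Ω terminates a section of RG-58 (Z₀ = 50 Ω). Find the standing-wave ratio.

VSWR ≈ 44.2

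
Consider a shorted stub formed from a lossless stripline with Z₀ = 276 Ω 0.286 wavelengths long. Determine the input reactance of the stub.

X_in ≈ -1200 Ω (capacitive)

βl = 2π × 0.286 = 103°
tan(βl) = -4.35
For a shorted stub, Z_in = jZ_0·tan(βl)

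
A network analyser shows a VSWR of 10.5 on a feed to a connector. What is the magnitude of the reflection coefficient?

|Γ| ≈ 0.826

|Γ| = (S − 1)/(S + 1) = (10.5 − 1)/(10.5 + 1) = 9.5/11.5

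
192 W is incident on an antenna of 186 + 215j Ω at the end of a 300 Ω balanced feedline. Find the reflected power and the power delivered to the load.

P_reflected ≈ 40.3 W; P_delivered ≈ 152 W

|Γ| = |(-114 + j215)/(486 + j215)| = 0.458
|Γ|² = 0.21
P_refl = |Γ|²·P_inc = 40.3 W, P_del = (1 − |Γ|²)·P_inc = 152 W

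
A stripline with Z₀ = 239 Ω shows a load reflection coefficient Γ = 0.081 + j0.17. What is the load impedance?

Z_L = Z_0·(1 + Γ)/(1 − Γ) = 239·(1.08 + j0.17)/(0.919 − j0.17)

Z_L ≈ 264 + j93 Ω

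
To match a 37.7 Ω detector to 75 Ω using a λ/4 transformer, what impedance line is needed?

Z_qwt ≈ 53.2 Ω

Z_qwt = √(Z_0·R_L) = √(75 × 37.7) = √2828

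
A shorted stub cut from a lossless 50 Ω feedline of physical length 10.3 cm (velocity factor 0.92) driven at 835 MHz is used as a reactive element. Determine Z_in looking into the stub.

Z_in ≈ −j123 Ω

λ = v/f = 0.92·c / 835 MHz = 0.331 m
βl = 2π·l/λ = 2π × 0.312 = 112°
tan(βl) = -2.45
For a shorted stub, Z_in = jZ_0·tan(βl)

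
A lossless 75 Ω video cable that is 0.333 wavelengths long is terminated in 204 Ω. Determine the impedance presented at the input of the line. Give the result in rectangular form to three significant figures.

Z_in ≈ 35.1 + j35.7 Ω

βl = 2π × 0.333 = 120°
tan(βl) = tan(120°) = -1.74
Z_in = Z_0·(Z_L + jZ_0·tanβl)/(Z_0 + jZ_L·tanβl)
     = 75·(204 − j131)/(75 − j355)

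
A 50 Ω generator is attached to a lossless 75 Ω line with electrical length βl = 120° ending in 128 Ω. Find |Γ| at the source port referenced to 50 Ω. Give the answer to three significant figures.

tan(βl) = -1.73
Z_in = Z_0·(Z_L + jZ_0·tanβl)/(Z_0 + jZ_L·tanβl) = 52.6 + j25.5 Ω
Γ_s = (Z_in − Z_s)/(Z_in + Z_s) = (2.58 + j25.5)/(103 + j25.5), |Γ_s| = 0.243

|Γ| ≈ 0.243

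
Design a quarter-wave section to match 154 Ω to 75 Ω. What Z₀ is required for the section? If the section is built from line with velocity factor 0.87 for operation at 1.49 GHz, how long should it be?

Z_qwt = √(Z_0·R_L) = √(75 × 154) = √11550
λ = 0.87·c/f = 0.175 m, so l = λ/4 = 0.0438 m

Z_qwt ≈ 107 Ω; length ≈ 4.38 cm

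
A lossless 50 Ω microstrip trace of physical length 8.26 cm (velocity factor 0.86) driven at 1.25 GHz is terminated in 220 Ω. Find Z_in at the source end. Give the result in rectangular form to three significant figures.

λ = v/f = 0.86·c / 1.25 GHz = 0.206 m
βl = 2π·l/λ = 2π × 0.4 = 144°
tan(βl) = tan(144°) = -0.725
Z_in = Z_0·(Z_L + jZ_0·tanβl)/(Z_0 + jZ_L·tanβl)
     = 50·(220 − j36.2)/(50 − j159)

Z_in ≈ 30 + j59.6 Ω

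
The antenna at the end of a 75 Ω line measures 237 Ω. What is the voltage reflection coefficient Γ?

Γ = 0.519

Γ = (Z_L − Z_0)/(Z_L + Z_0) = (237 − 75)/(237 + 75) = 162/312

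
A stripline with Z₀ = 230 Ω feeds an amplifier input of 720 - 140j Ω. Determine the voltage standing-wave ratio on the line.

Γ = (Z_L − Z_0)/(Z_L + Z_0) = (490 − j140)/(950 − j140)
|Γ| = 510/960 = 0.531
VSWR = (1 + |Γ|)/(1 − |Γ|) = 1.53/0.469

VSWR ≈ 3.26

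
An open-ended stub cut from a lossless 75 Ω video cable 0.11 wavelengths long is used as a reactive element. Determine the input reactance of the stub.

X_in ≈ -90.7 Ω (capacitive)

βl = 2π × 0.11 = 39.6°
tan(βl) = 0.827
For an open-ended stub, Z_in = −jZ_0·cot(βl) = −jZ_0/tan(βl)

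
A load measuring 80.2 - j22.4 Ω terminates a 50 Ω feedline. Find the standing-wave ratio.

Γ = (Z_L − Z_0)/(Z_L + Z_0) = (30.2 − j22.4)/(130.2 − j22.4)
|Γ| = 37.6/132 = 0.285
VSWR = (1 + |Γ|)/(1 − |Γ|) = 1.28/0.715

VSWR ≈ 1.8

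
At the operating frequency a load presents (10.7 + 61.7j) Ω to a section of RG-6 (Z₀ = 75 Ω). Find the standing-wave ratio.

Γ = (Z_L − Z_0)/(Z_L + Z_0) = (-64.3 + j61.7)/(85.7 + j61.7)
|Γ| = 89.1/106 = 0.844
VSWR = (1 + |Γ|)/(1 − |Γ|) = 1.84/0.156

VSWR ≈ 11.8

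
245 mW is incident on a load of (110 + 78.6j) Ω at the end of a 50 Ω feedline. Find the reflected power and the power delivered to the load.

P_reflected ≈ 75.4 mW; P_delivered ≈ 170 mW

|Γ| = |(60 + j78.6)/(160 + j78.6)| = 0.555
|Γ|² = 0.308
P_refl = |Γ|²·P_inc = 75.4 mW, P_del = (1 − |Γ|²)·P_inc = 170 mW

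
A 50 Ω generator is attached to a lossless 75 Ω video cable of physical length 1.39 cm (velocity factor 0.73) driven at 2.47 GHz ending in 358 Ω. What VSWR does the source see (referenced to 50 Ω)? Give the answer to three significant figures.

λ = v/f = 0.73·c / 2.47 GHz = 0.0887 m
βl = 2π·l/λ = 2π × 0.157 = 56.4°
tan(βl) = 1.51
Z_in = Z_0·(Z_L + jZ_0·tanβl)/(Z_0 + jZ_L·tanβl) = 22.2 − j46.7 Ω
Γ_s = (Z_in − Z_s)/(Z_in + Z_s) = (-27.8 − j46.7)/(72.2 − j46.7), |Γ_s| = 0.632
VSWR = (1 + |Γ_s|)/(1 − |Γ_s|)

VSWR ≈ 4.43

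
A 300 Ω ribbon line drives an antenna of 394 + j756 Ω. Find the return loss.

Γ = (94 + j756)/(694 + j756), |Γ| = 0.742
RL = −20·log₁₀|Γ| = −20·log₁₀(0.742)

RL ≈ 2.59 dB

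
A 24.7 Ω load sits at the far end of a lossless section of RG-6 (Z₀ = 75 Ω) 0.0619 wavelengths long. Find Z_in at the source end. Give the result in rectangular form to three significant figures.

Z_in ≈ 28.3 + j26.9 Ω

βl = 2π × 0.0619 = 22.3°
tan(βl) = tan(22.3°) = 0.41
Z_in = Z_0·(Z_L + jZ_0·tanβl)/(Z_0 + jZ_L·tanβl)
     = 75·(24.7 + j30.7)/(75 + j10.1)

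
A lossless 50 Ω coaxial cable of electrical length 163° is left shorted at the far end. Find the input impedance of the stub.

tan(βl) = -0.306
For a shorted stub, Z_in = jZ_0·tan(βl)

Z_in ≈ −j15.3 Ω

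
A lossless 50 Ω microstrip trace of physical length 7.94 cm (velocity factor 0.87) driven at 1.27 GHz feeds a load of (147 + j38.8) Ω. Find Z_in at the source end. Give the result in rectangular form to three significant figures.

λ = v/f = 0.87·c / 1.27 GHz = 0.206 m
βl = 2π·l/λ = 2π × 0.386 = 139°
tan(βl) = tan(139°) = -0.867
Z_in = Z_0·(Z_L + jZ_0·tanβl)/(Z_0 + jZ_L·tanβl)
     = 50·(147 − j4.53)/(83.6 − j127)

Z_in ≈ 27.7 + j39.5 Ω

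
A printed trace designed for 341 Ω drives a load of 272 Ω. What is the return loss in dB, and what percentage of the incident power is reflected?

Γ = (272 − 341)/(272 + 341) = -0.113
RL = −20·log₁₀(0.113) = 19 dB
P_refl/P_inc = |Γ|² = 0.0127

RL ≈ 19 dB; 1.27% of incident power reflected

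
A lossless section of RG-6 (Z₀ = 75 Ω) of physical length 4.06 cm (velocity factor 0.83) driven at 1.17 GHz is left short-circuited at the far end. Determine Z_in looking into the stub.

Z_in ≈ +j192 Ω

λ = v/f = 0.83·c / 1.17 GHz = 0.213 m
βl = 2π·l/λ = 2π × 0.191 = 68.7°
tan(βl) = 2.56
For a short-circuited stub, Z_in = jZ_0·tan(βl)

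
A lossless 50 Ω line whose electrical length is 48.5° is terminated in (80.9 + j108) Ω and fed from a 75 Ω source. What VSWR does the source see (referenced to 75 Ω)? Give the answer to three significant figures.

VSWR ≈ 4.41

tan(βl) = 1.13
Z_in = Z_0·(Z_L + jZ_0·tanβl)/(Z_0 + jZ_L·tanβl) = 34 − j71 Ω
Γ_s = (Z_in − Z_s)/(Z_in + Z_s) = (-41 − j71)/(109 − j71), |Γ_s| = 0.63
VSWR = (1 + |Γ_s|)/(1 − |Γ_s|)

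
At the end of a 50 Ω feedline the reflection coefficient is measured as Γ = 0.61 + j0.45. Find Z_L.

Z_L = Z_0·(1 + Γ)/(1 − Γ) = 50·(1.61 + j0.45)/(0.39 − j0.45)

Z_L ≈ 60 + j127 Ω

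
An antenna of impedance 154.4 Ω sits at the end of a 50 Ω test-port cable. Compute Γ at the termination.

Γ = 0.511

Γ = (Z_L − Z_0)/(Z_L + Z_0) = (154.4 − 50)/(154.4 + 50) = 104.4/204.4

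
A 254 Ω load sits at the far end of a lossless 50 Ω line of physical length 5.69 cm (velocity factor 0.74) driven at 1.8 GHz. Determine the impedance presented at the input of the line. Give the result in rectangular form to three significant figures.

Z_in ≈ 104 + j119 Ω

λ = v/f = 0.74·c / 1.8 GHz = 0.123 m
βl = 2π·l/λ = 2π × 0.461 = 166°
tan(βl) = tan(166°) = -0.248
Z_in = Z_0·(Z_L + jZ_0·tanβl)/(Z_0 + jZ_L·tanβl)
     = 50·(254 − j12.4)/(50 − j62.9)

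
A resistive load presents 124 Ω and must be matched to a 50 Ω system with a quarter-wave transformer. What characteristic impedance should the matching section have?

Z_qwt = √(Z_0·R_L) = √(50 × 124) = √6200

Z_qwt ≈ 78.7 Ω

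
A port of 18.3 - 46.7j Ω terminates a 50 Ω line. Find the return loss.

RL ≈ 3.32 dB

Γ = (-31.7 − j46.7)/(68.3 − j46.7), |Γ| = 0.682
RL = −20·log₁₀|Γ| = −20·log₁₀(0.682)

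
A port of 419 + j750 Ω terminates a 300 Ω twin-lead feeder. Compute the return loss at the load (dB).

Γ = (119 + j750)/(719 + j750), |Γ| = 0.731
RL = −20·log₁₀|Γ| = −20·log₁₀(0.731)

RL ≈ 2.72 dB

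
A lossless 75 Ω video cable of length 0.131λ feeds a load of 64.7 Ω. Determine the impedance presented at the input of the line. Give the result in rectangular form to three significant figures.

βl = 2π × 0.131 = 47.2°
tan(βl) = tan(47.2°) = 1.08
Z_in = Z_0·(Z_L + jZ_0·tanβl)/(Z_0 + jZ_L·tanβl)
     = 75·(64.7 + j80.9)/(75 + j69.8)

Z_in ≈ 75 + j11.1 Ω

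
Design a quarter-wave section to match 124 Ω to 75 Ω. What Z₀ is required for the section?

Z_qwt ≈ 96.4 Ω

Z_qwt = √(Z_0·R_L) = √(75 × 124) = √9300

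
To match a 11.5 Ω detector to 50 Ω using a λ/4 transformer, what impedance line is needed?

Z_qwt ≈ 24 Ω

Z_qwt = √(Z_0·R_L) = √(50 × 11.5) = √575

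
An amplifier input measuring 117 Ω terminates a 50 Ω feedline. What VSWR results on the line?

For a purely resistive load, VSWR = R_L/Z_0 or Z_0/R_L (whichever > 1) = 117/50

VSWR ≈ 2.34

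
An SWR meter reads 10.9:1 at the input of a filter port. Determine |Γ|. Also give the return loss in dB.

|Γ| ≈ 0.832; return loss ≈ 1.6 dB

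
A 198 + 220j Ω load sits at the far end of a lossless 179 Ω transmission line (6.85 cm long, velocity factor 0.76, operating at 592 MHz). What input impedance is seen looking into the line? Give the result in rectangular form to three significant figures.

Z_in ≈ 138 − j180 Ω

λ = v/f = 0.76·c / 592 MHz = 0.385 m
βl = 2π·l/λ = 2π × 0.178 = 64°
tan(βl) = tan(64°) = 2.05
Z_in = Z_0·(Z_L + jZ_0·tanβl)/(Z_0 + jZ_L·tanβl)
     = 179·(198 + j587)/(-273 + j406)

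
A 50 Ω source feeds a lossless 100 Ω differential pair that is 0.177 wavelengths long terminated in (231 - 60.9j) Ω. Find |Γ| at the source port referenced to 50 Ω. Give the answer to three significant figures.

|Γ| ≈ 0.297

βl = 2π × 0.177 = 63.7°
tan(βl) = 2.03
Z_in = Z_0·(Z_L + jZ_0·tanβl)/(Z_0 + jZ_L·tanβl) = 43.9 − j28.4 Ω
Γ_s = (Z_in − Z_s)/(Z_in + Z_s) = (-6.15 − j28.4)/(93.9 − j28.4), |Γ_s| = 0.297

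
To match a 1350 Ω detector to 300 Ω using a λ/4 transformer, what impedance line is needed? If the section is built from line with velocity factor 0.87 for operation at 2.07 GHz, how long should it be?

Z_qwt = √(Z_0·R_L) = √(300 × 1350) = √405000
λ = 0.87·c/f = 0.126 m, so l = λ/4 = 0.0315 m

Z_qwt ≈ 636 Ω; length ≈ 3.15 cm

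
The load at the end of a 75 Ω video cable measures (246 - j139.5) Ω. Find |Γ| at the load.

|Γ| ≈ 0.631

Γ = (Z_L − Z_0)/(Z_L + Z_0) = (171 − j139.5)/(321 − j139.5)
|Γ| = 221/350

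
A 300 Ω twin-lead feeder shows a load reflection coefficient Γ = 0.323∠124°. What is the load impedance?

Z_L = Z_0·(1 + Γ)/(1 − Γ) = 300·(0.819 + j0.268)/(1.18 − j0.268)

Z_L ≈ 183 + j110 Ω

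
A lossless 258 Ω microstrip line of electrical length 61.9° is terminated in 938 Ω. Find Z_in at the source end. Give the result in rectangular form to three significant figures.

tan(βl) = tan(61.9°) = 1.87
Z_in = Z_0·(Z_L + jZ_0·tanβl)/(Z_0 + jZ_L·tanβl)
     = 258·(938 + j483)/(258 + j1760)

Z_in ≈ 89.3 − j125 Ω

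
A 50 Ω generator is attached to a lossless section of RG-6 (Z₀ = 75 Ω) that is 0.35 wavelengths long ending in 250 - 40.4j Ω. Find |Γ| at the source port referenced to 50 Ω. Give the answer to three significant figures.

βl = 2π × 0.35 = 126°
tan(βl) = -1.38
Z_in = Z_0·(Z_L + jZ_0·tanβl)/(Z_0 + jZ_L·tanβl) = 34.3 + j52.6 Ω
Γ_s = (Z_in − Z_s)/(Z_in + Z_s) = (-15.7 + j52.6)/(84.3 + j52.6), |Γ_s| = 0.552

|Γ| ≈ 0.552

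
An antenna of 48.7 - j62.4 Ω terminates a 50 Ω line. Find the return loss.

RL ≈ 5.44 dB

Γ = (-1.3 − j62.4)/(98.7 − j62.4), |Γ| = 0.534
RL = −20·log₁₀|Γ| = −20·log₁₀(0.534)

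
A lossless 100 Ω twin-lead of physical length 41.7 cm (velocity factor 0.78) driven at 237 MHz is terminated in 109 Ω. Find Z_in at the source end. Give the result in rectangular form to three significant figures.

Z_in ≈ 105 + j7.48 Ω

λ = v/f = 0.78·c / 237 MHz = 0.987 m
βl = 2π·l/λ = 2π × 0.422 = 152°
tan(βl) = tan(152°) = -0.531
Z_in = Z_0·(Z_L + jZ_0·tanβl)/(Z_0 + jZ_L·tanβl)
     = 100·(109 − j53.1)/(100 − j57.8)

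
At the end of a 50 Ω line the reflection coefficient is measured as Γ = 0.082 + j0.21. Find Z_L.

Z_L ≈ 53.5 + j23.7 Ω

Z_L = Z_0·(1 + Γ)/(1 − Γ) = 50·(1.08 + j0.21)/(0.918 − j0.21)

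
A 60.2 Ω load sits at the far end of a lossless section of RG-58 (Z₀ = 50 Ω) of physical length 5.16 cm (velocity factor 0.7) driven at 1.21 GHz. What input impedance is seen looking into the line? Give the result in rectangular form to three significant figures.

λ = v/f = 0.7·c / 1.21 GHz = 0.174 m
βl = 2π·l/λ = 2π × 0.297 = 107°
tan(βl) = tan(107°) = -3.26
Z_in = Z_0·(Z_L + jZ_0·tanβl)/(Z_0 + jZ_L·tanβl)
     = 50·(60.2 − j163)/(50 − j196)

Z_in ≈ 42.7 + j4.46 Ω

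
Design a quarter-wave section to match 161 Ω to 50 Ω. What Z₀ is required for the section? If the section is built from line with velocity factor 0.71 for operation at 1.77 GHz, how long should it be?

Z_qwt = √(Z_0·R_L) = √(50 × 161) = √8050
λ = 0.71·c/f = 0.12 m, so l = λ/4 = 0.0301 m

Z_qwt ≈ 89.7 Ω; length ≈ 3.01 cm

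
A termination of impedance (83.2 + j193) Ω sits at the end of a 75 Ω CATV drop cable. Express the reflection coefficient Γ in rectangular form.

Γ ≈ 0.619 + j0.465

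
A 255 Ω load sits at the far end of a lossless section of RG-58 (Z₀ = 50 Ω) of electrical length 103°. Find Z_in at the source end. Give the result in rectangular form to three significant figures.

tan(βl) = tan(103°) = -4.33
Z_in = Z_0·(Z_L + jZ_0·tanβl)/(Z_0 + jZ_L·tanβl)
     = 50·(255 − j217)/(50 − j1100)

Z_in ≈ 10.3 + j11.1 Ω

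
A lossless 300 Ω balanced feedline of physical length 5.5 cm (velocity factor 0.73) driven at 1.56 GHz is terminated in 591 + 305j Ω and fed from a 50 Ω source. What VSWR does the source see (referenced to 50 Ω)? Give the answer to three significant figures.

VSWR ≈ 7.39

λ = v/f = 0.73·c / 1.56 GHz = 0.14 m
βl = 2π·l/λ = 2π × 0.392 = 141°
tan(βl) = -0.809
Z_in = Z_0·(Z_L + jZ_0·tanβl)/(Z_0 + jZ_L·tanβl) = 167 + j180 Ω
Γ_s = (Z_in − Z_s)/(Z_in + Z_s) = (117 + j180)/(217 + j180), |Γ_s| = 0.762
VSWR = (1 + |Γ_s|)/(1 − |Γ_s|)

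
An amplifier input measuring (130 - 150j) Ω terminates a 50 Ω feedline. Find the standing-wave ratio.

Γ = (Z_L − Z_0)/(Z_L + Z_0) = (80 − j150)/(180 − j150)
|Γ| = 170/234 = 0.726
VSWR = (1 + |Γ|)/(1 − |Γ|) = 1.73/0.274

VSWR ≈ 6.29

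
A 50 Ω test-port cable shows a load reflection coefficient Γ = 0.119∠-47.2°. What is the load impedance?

Z_L = Z_0·(1 + Γ)/(1 − Γ) = 50·(1.08 − j0.0873)/(0.919 + j0.0873)

Z_L ≈ 57.8 − j10.2 Ω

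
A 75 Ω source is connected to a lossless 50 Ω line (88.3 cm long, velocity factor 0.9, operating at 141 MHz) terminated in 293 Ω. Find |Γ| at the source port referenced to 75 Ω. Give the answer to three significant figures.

λ = v/f = 0.9·c / 141 MHz = 1.91 m
βl = 2π·l/λ = 2π × 0.461 = 166°
tan(βl) = -0.249
Z_in = Z_0·(Z_L + jZ_0·tanβl)/(Z_0 + jZ_L·tanβl) = 99.3 + j133 Ω
Γ_s = (Z_in − Z_s)/(Z_in + Z_s) = (24.3 + j133)/(174 + j133), |Γ_s| = 0.616

|Γ| ≈ 0.616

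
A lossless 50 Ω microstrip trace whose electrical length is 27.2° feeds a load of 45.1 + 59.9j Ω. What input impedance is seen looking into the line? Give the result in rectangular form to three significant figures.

tan(βl) = tan(27.2°) = 0.514
Z_in = Z_0·(Z_L + jZ_0·tanβl)/(Z_0 + jZ_L·tanβl)
     = 50·(45.1 + j85.6)/(19.2 + j23.2)

Z_in ≈ 157 + j33.1 Ω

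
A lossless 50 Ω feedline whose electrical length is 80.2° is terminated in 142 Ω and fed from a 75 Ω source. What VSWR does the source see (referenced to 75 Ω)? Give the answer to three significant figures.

tan(βl) = 5.79
Z_in = Z_0·(Z_L + jZ_0·tanβl)/(Z_0 + jZ_L·tanβl) = 18.1 − j7.54 Ω
Γ_s = (Z_in − Z_s)/(Z_in + Z_s) = (-56.9 − j7.54)/(93.1 − j7.54), |Γ_s| = 0.615
VSWR = (1 + |Γ_s|)/(1 − |Γ_s|)

VSWR ≈ 4.2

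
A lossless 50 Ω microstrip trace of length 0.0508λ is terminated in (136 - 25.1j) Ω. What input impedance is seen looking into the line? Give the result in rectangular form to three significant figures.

Z_in ≈ 69.6 − j61 Ω

βl = 2π × 0.0508 = 18.3°
tan(βl) = tan(18.3°) = 0.33
Z_in = Z_0·(Z_L + jZ_0·tanβl)/(Z_0 + jZ_L·tanβl)
     = 50·(136 − j8.58)/(58.3 + j44.9)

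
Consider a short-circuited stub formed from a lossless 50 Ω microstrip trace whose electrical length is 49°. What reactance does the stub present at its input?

tan(βl) = 1.15
For a short-circuited stub, Z_in = jZ_0·tan(βl)

X_in ≈ 57.5 Ω (inductive)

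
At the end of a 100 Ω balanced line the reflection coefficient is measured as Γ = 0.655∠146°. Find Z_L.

Z_L = Z_0·(1 + Γ)/(1 − Γ) = 100·(0.457 + j0.366)/(1.54 − j0.366)

Z_L ≈ 22.7 + j29.1 Ω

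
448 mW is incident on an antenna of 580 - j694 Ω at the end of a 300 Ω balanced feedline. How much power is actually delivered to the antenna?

|Γ| = |(280 − j694)/(880 − j694)| = 0.668
|Γ|² = 0.446
P_refl = |Γ|²·P_inc = 200 mW, P_del = (1 − |Γ|²)·P_inc = 248 mW

P_delivered ≈ 248 mW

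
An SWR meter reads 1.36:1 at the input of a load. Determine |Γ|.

|Γ| ≈ 0.153

|Γ| = (S − 1)/(S + 1) = (1.36 − 1)/(1.36 + 1) = 0.36/2.36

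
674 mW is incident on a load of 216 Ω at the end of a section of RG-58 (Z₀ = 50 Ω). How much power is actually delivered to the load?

Γ = (216 − 50)/(216 + 50) = 0.624
|Γ|² = 0.389
P_refl = |Γ|²·P_inc = 262 mW, P_del = (1 − |Γ|²)·P_inc = 412 mW

P_delivered ≈ 412 mW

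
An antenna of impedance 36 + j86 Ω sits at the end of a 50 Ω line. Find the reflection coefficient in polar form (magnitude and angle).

Γ ≈ 0.716 ∠ 54.2°

Γ = (Z_L − Z_0)/(Z_L + Z_0) = (-14 + j86)/(86 + j86)
|Γ| = 87.1/122 = 0.716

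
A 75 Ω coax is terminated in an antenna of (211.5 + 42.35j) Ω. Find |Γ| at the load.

|Γ| ≈ 0.493

Γ = (Z_L − Z_0)/(Z_L + Z_0) = (136.5 + j42.35)/(286.5 + j42.35)
|Γ| = 143/290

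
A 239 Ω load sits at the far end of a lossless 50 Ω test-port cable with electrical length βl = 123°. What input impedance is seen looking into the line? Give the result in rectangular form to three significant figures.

Z_in ≈ 14.6 + j30.5 Ω

tan(βl) = tan(123°) = -1.54
Z_in = Z_0·(Z_L + jZ_0·tanβl)/(Z_0 + jZ_L·tanβl)
     = 50·(239 − j77)/(50 − j368)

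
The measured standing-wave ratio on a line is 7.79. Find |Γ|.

|Γ| = (S − 1)/(S + 1) = (7.79 − 1)/(7.79 + 1) = 6.79/8.79

|Γ| ≈ 0.772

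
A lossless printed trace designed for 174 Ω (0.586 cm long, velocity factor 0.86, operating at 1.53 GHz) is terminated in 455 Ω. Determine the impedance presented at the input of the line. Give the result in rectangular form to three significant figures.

λ = v/f = 0.86·c / 1.53 GHz = 0.169 m
βl = 2π·l/λ = 2π × 0.0348 = 12.5°
tan(βl) = tan(12.5°) = 0.222
Z_in = Z_0·(Z_L + jZ_0·tanβl)/(Z_0 + jZ_L·tanβl)
     = 174·(455 + j38.6)/(174 + j101)

Z_in ≈ 357 − j169 Ω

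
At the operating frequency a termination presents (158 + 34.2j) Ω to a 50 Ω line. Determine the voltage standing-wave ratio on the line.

Γ = (Z_L − Z_0)/(Z_L + Z_0) = (108 + j34.2)/(208 + j34.2)
|Γ| = 113/211 = 0.537
VSWR = (1 + |Γ|)/(1 − |Γ|) = 1.54/0.463

VSWR ≈ 3.32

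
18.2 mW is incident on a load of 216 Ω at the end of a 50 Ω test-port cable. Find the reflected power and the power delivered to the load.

Γ = (216 − 50)/(216 + 50) = 0.624
|Γ|² = 0.389
P_refl = |Γ|²·P_inc = 7.09 mW, P_del = (1 − |Γ|²)·P_inc = 11.1 mW

P_reflected ≈ 7.09 mW; P_delivered ≈ 11.1 mW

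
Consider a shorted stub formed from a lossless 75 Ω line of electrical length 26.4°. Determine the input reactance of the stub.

X_in ≈ 37.2 Ω (inductive)

tan(βl) = 0.496
For a shorted stub, Z_in = jZ_0·tan(βl)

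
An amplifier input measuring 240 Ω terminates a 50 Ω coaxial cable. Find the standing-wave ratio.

For a purely resistive load, VSWR = R_L/Z_0 or Z_0/R_L (whichever > 1) = 240/50

VSWR ≈ 4.8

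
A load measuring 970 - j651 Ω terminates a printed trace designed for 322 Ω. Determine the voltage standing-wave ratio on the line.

VSWR ≈ 4.48

Γ = (Z_L − Z_0)/(Z_L + Z_0) = (648 − j651)/(1292 − j651)
|Γ| = 919/1450 = 0.635
VSWR = (1 + |Γ|)/(1 − |Γ|) = 1.63/0.365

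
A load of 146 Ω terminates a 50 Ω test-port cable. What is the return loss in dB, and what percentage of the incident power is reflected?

RL ≈ 6.2 dB; 24% of incident power reflected

Γ = (146 − 50)/(146 + 50) = 0.49
RL = −20·log₁₀(0.49) = 6.2 dB
P_refl/P_inc = |Γ|² = 0.24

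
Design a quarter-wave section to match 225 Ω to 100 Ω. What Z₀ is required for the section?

Z_qwt ≈ 150 Ω

Z_qwt = √(Z_0·R_L) = √(100 × 225) = √22500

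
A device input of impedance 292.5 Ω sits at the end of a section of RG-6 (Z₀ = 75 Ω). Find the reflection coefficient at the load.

Γ = 0.592

Γ = (Z_L − Z_0)/(Z_L + Z_0) = (292.5 − 75)/(292.5 + 75) = 217.5/367.5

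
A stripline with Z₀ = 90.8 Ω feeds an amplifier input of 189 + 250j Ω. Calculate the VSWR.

VSWR ≈ 6.04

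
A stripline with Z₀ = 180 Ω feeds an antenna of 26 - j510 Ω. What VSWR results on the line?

Γ = (Z_L − Z_0)/(Z_L + Z_0) = (-154 − j510)/(206 − j510)
|Γ| = 533/550 = 0.969
VSWR = (1 + |Γ|)/(1 − |Γ|) = 1.97/0.0314

VSWR ≈ 62.6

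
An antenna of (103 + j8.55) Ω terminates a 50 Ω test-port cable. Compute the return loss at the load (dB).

RL ≈ 9.11 dB

Γ = (53 + j8.55)/(153 + j8.55), |Γ| = 0.35
RL = −20·log₁₀|Γ| = −20·log₁₀(0.35)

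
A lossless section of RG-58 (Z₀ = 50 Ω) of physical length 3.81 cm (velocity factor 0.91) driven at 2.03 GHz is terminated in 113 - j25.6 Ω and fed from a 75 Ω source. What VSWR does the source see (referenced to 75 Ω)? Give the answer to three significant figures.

λ = v/f = 0.91·c / 2.03 GHz = 0.134 m
βl = 2π·l/λ = 2π × 0.283 = 102°
tan(βl) = -4.71
Z_in = Z_0·(Z_L + jZ_0·tanβl)/(Z_0 + jZ_L·tanβl) = 22.7 + j13.6 Ω
Γ_s = (Z_in − Z_s)/(Z_in + Z_s) = (-52.3 + j13.6)/(97.7 + j13.6), |Γ_s| = 0.548
VSWR = (1 + |Γ_s|)/(1 − |Γ_s|)

VSWR ≈ 3.42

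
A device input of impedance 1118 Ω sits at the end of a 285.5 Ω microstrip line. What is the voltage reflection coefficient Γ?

Γ = 0.593

Γ = (Z_L − Z_0)/(Z_L + Z_0) = (1118 − 285.5)/(1118 + 285.5) = 832.5/1404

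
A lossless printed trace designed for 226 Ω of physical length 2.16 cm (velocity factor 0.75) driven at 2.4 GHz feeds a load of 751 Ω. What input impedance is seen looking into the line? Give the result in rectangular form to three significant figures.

Z_in ≈ 69 − j25.4 Ω

λ = v/f = 0.75·c / 2.4 GHz = 0.0938 m
βl = 2π·l/λ = 2π × 0.23 = 82.9°
tan(βl) = tan(82.9°) = 8.08
Z_in = Z_0·(Z_L + jZ_0·tanβl)/(Z_0 + jZ_L·tanβl)
     = 226·(751 + j1830)/(226 + j6070)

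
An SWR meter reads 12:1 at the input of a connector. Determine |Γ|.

|Γ| ≈ 0.846

|Γ| = (S − 1)/(S + 1) = (12 − 1)/(12 + 1) = 11/13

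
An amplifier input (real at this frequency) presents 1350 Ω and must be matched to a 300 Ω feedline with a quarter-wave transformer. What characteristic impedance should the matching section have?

Z_qwt ≈ 636 Ω

Z_qwt = √(Z_0·R_L) = √(300 × 1350) = √405000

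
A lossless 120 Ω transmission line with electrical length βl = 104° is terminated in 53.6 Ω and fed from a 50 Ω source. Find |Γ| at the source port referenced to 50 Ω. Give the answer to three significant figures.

tan(βl) = -4.01
Z_in = Z_0·(Z_L + jZ_0·tanβl)/(Z_0 + jZ_L·tanβl) = 218 − j91.5 Ω
Γ_s = (Z_in − Z_s)/(Z_in + Z_s) = (168 − j91.5)/(268 − j91.5), |Γ_s| = 0.675

|Γ| ≈ 0.675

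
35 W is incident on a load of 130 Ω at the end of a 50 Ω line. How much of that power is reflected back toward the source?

P_reflected ≈ 6.91 W

Γ = (130 − 50)/(130 + 50) = 0.444
|Γ|² = 0.198
P_refl = |Γ|²·P_inc = 6.91 W, P_del = (1 − |Γ|²)·P_inc = 28.1 W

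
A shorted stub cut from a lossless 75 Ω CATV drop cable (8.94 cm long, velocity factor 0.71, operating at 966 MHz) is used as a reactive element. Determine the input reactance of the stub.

X_in ≈ -50.7 Ω (capacitive)

λ = v/f = 0.71·c / 966 MHz = 0.22 m
βl = 2π·l/λ = 2π × 0.405 = 146°
tan(βl) = -0.675
For a shorted stub, Z_in = jZ_0·tan(βl)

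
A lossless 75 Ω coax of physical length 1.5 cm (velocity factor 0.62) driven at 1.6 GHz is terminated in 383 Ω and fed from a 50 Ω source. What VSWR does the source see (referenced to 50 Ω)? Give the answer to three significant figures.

λ = v/f = 0.62·c / 1.6 GHz = 0.116 m
βl = 2π·l/λ = 2π × 0.129 = 46.5°
tan(βl) = 1.05
Z_in = Z_0·(Z_L + jZ_0·tanβl)/(Z_0 + jZ_L·tanβl) = 27 − j66.3 Ω
Γ_s = (Z_in − Z_s)/(Z_in + Z_s) = (-23 − j66.3)/(77 − j66.3), |Γ_s| = 0.69
VSWR = (1 + |Γ_s|)/(1 − |Γ_s|)

VSWR ≈ 5.46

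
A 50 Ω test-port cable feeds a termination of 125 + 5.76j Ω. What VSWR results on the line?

Γ = (Z_L − Z_0)/(Z_L + Z_0) = (75 + j5.76)/(175 + j5.76)
|Γ| = 75.2/175 = 0.43
VSWR = (1 + |Γ|)/(1 − |Γ|) = 1.43/0.57

VSWR ≈ 2.51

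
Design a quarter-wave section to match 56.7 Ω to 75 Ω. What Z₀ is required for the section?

Z_qwt = √(Z_0·R_L) = √(75 × 56.7) = √4252

Z_qwt ≈ 65.2 Ω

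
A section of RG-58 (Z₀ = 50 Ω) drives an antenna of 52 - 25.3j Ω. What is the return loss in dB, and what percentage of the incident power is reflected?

RL ≈ 12.3 dB; 5.83% of incident power reflected

Γ = (2 − j25.3)/(102 − j25.3), |Γ| = 0.241
RL = −20·log₁₀(0.241) = 12.3 dB
P_refl/P_inc = |Γ|² = 0.0583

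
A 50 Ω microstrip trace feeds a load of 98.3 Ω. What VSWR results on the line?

Γ = (98.3 − 50)/(98.3 + 50) = 0.326
VSWR = (1 + 0.326)/(1 − 0.326)

VSWR ≈ 1.97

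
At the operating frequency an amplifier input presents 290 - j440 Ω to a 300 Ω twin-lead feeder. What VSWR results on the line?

VSWR ≈ 3.97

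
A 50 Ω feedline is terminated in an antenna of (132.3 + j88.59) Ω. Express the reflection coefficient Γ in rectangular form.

Γ = (Z_L − Z_0)/(Z_L + Z_0) = (82.3 + j88.59)/(182.3 + j88.59)

Γ ≈ 0.556 + j0.216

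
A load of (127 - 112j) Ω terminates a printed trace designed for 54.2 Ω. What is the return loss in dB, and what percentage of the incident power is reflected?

Γ = (72.8 − j112)/(181.2 − j112), |Γ| = 0.627
RL = −20·log₁₀(0.627) = 4.05 dB
P_refl/P_inc = |Γ|² = 0.393

RL ≈ 4.05 dB; 39.3% of incident power reflected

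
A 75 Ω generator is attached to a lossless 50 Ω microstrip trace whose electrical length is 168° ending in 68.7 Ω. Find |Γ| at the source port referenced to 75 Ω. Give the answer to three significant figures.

tan(βl) = -0.213
Z_in = Z_0·(Z_L + jZ_0·tanβl)/(Z_0 + jZ_L·tanβl) = 66.2 + j8.69 Ω
Γ_s = (Z_in − Z_s)/(Z_in + Z_s) = (-8.84 + j8.69)/(141 + j8.69), |Γ_s| = 0.0877

|Γ| ≈ 0.0877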